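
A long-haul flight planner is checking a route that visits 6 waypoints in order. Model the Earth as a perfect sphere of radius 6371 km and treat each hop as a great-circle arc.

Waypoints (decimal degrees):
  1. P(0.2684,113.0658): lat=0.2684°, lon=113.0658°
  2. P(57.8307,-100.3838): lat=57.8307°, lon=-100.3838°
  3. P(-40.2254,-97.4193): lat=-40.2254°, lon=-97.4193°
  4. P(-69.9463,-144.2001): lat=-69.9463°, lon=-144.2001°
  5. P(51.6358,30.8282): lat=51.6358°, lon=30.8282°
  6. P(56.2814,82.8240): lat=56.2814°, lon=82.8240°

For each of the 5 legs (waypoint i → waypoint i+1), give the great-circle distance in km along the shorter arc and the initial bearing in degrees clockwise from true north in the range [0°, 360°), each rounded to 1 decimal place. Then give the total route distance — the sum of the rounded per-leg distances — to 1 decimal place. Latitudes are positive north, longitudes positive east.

Leg 1: φ1=0.0046845, φ2=1.0093361, Δφ=1.0046517, Δλ=-3.7253983 rad; a=sin²(Δφ/2)+cosφ1·cosφ2·sin²(Δλ/2)=0.7201339936; c=2·atan2(√a, √(1-a))=2.026693449; dist=6371·c=12912.064 ≈ 12912.1 km; running total=12912.1 km
Leg 1 bearing: y=sinΔλ·cosφ2=0.29347317, x=cosφ1·sinφ2-sinφ1·cosφ2·cosΔλ=0.84855029; θ=atan2(y, x)=19.0781° ≈ 19.1°
Leg 2: φ1=1.0093361, φ2=-0.7020657, Δφ=-1.7114018, Δλ=0.0517403 rad; a=sin²(Δφ/2)+cosφ1·cosφ2·sin²(Δλ/2)=0.5703433194; c=2·atan2(√a, √(1-a))=1.711951244; dist=6371·c=10906.841 ≈ 10906.8 km; running total=23818.9 km
Leg 2 bearing: y=sinΔλ·cosφ2=0.03948659, x=cosφ1·sinφ2-sinφ1·cosφ2·cosΔλ=-0.98926643; θ=atan2(y, x)=177.7143° ≈ 177.7°
Leg 3: φ1=-0.7020657, φ2=-1.2207932, Δφ=-0.5187276, Δλ=-0.8164790 rad; a=sin²(Δφ/2)+cosφ1·cosφ2·sin²(Δλ/2)=0.1070367196; c=2·atan2(√a, √(1-a))=0.666603110; dist=6371·c=4246.928 ≈ 4246.9 km; running total=28065.8 km
Leg 3 bearing: y=sinΔλ·cosφ2=-0.24988519, x=cosφ1·sinφ2-sinφ1·cosφ2·cosΔλ=-0.56557655; θ=atan2(y, x)=-156.1630° <0 so +360° → 203.8370° ≈ 203.8°
Leg 4: φ1=-1.2207932, φ2=0.9012147, Δφ=2.1220080, Δλ=3.0548201 rad; a=sin²(Δφ/2)+cosφ1·cosφ2·sin²(Δλ/2)=0.9742835978; c=2·atan2(√a, √(1-a))=2.819475153; dist=6371·c=17962.876 ≈ 17962.9 km; running total=46028.7 km
Leg 4 bearing: y=sinΔλ·cosφ2=0.05378851, x=cosφ1·sinφ2-sinφ1·cosφ2·cosΔλ=-0.31197287; θ=atan2(y, x)=170.2176° ≈ 170.2°
Leg 5: φ1=0.9012147, φ2=0.9822957, Δφ=0.0810810, Δλ=0.9074979 rad; a=sin²(Δφ/2)+cosφ1·cosφ2·sin²(Δλ/2)=0.0678419556; c=2·atan2(√a, √(1-a))=0.527007350; dist=6371·c=3357.564 ≈ 3357.6 km; running total=49386.3 km
Leg 5 bearing: y=sinΔλ·cosφ2=0.43741112, x=cosφ1·sinφ2-sinφ1·cosφ2·cosΔλ=0.24825231; θ=atan2(y, x)=60.4230° ≈ 60.4°

Leg 1: dist=12912.1 km, bearing=19.1°
Leg 2: dist=10906.8 km, bearing=177.7°
Leg 3: dist=4246.9 km, bearing=203.8°
Leg 4: dist=17962.9 km, bearing=170.2°
Leg 5: dist=3357.6 km, bearing=60.4°
Total: 49386.3 km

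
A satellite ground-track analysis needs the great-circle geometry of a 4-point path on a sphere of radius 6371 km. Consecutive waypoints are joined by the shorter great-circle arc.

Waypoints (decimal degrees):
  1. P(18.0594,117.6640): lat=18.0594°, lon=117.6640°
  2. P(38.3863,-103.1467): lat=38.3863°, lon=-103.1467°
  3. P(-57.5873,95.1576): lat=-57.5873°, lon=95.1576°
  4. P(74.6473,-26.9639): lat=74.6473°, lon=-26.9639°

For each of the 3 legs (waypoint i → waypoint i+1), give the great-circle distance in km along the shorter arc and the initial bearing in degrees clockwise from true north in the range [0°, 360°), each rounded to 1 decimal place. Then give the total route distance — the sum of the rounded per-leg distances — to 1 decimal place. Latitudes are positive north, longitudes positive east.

Leg 1: dist=12432.8 km, bearing=33.5°
Leg 2: dist=17500.5 km, bearing=206.0°
Leg 3: dist=16992.3 km, bearing=330.6°
Total: 46925.6 km

Leg 1: φ1=0.3151960, φ2=0.6699673, Δφ=0.3547713, Δλ=-3.8538737 rad; a=sin²(Δφ/2)+cosφ1·cosφ2·sin²(Δλ/2)=0.6857711774; c=2·atan2(√a, √(1-a))=1.951466072; dist=6371·c=12432.790 ≈ 12432.8 km; running total=12432.8 km
Leg 1 bearing: y=sinΔλ·cosφ2=0.51228929, x=cosφ1·sinφ2-sinφ1·cosφ2·cosΔλ=0.77428416; θ=atan2(y, x)=33.4898° ≈ 33.5°
Leg 2: φ1=0.6699673, φ2=-1.0050880, Δφ=-1.6750553, Δλ=3.4610630 rad; a=sin²(Δφ/2)+cosφ1·cosφ2·sin²(Δλ/2)=0.9615559161; c=2·atan2(√a, √(1-a))=2.746892307; dist=6371·c=17500.451 ≈ 17500.5 km; running total=29933.3 km
Leg 2 bearing: y=sinΔλ·cosφ2=-0.16834252, x=cosφ1·sinφ2-sinφ1·cosφ2·cosΔλ=-0.34572437; θ=atan2(y, x)=-154.0373° <0 so +360° → 205.9627° ≈ 206.0°
Leg 3: φ1=-1.0050880, φ2=1.3028412, Δφ=2.3079292, Δλ=-2.1314223 rad; a=sin²(Δφ/2)+cosφ1·cosφ2·sin²(Δλ/2)=0.9447707709; c=2·atan2(√a, √(1-a))=2.667137003; dist=6371·c=16992.330 ≈ 16992.3 km; running total=46925.6 km
Leg 3 bearing: y=sinΔλ·cosφ2=-0.22423130, x=cosφ1·sinφ2-sinφ1·cosφ2·cosΔλ=0.39804041; θ=atan2(y, x)=-29.3942° <0 so +360° → 330.6058° ≈ 330.6°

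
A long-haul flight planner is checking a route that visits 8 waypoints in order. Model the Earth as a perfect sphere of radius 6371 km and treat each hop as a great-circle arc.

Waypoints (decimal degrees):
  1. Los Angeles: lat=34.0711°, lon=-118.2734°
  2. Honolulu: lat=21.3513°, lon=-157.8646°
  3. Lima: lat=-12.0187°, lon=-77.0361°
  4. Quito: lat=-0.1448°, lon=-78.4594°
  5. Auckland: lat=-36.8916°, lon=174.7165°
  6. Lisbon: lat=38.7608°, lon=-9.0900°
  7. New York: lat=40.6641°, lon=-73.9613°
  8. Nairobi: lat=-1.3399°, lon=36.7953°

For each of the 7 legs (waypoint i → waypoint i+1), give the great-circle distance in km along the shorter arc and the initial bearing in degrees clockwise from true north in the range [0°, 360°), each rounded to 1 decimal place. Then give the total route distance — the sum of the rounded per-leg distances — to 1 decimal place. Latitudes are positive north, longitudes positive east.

Leg 1: dist=4115.8 km, bearing=260.4°
Leg 2: dist=9565.2 km, bearing=104.6°
Leg 3: dist=1329.6 km, bearing=353.1°
Leg 4: dist=11485.9 km, bearing=231.9°
Leg 5: dist=19621.5 km, bearing=57.0°
Leg 6: dist=5422.5 km, bearing=294.0°
Leg 7: dist=11842.1 km, bearing=77.2°
Total: 63382.6 km

Leg 1: φ1=0.5946529, φ2=0.3726505, Δφ=-0.2220024, Δλ=-0.6909968 rad; a=sin²(Δφ/2)+cosφ1·cosφ2·sin²(Δλ/2)=0.1007563749; c=2·atan2(√a, √(1-a))=0.646018137; dist=6371·c=4115.782 ≈ 4115.8 km; running total=4115.8 km
Leg 1 bearing: y=sinΔλ·cosφ2=-0.59356456, x=cosφ1·sinφ2-sinφ1·cosφ2·cosΔλ=-0.10049490; θ=atan2(y, x)=-99.6095° <0 so +360° → 260.3905° ≈ 260.4°
Leg 2: φ1=0.3726505, φ2=-0.2097659, Δφ=-0.5824164, Δλ=1.4107235 rad; a=sin²(Δφ/2)+cosφ1·cosφ2·sin²(Δλ/2)=0.4653086959; c=2·atan2(√a, √(1-a))=1.501357930; dist=6371·c=9565.151 ≈ 9565.2 km; running total=13681.0 km
Leg 2 bearing: y=sinΔλ·cosφ2=0.96557560, x=cosφ1·sinφ2-sinφ1·cosφ2·cosΔλ=-0.25069866; θ=atan2(y, x)=104.5547° ≈ 104.6°
Leg 3: φ1=-0.2097659, φ2=-0.0025272, Δφ=0.2072387, Δλ=-0.0248413 rad; a=sin²(Δφ/2)+cosφ1·cosφ2·sin²(Δλ/2)=0.0108494743; c=2·atan2(√a, √(1-a))=0.208700167; dist=6371·c=1329.629 ≈ 1329.6 km; running total=15010.6 km
Leg 3 bearing: y=sinΔλ·cosφ2=-0.02483864, x=cosφ1·sinφ2-sinφ1·cosφ2·cosΔλ=0.20569418; θ=atan2(y, x)=-6.8854° <0 so +360° → 353.1146° ≈ 353.1°
Leg 4: φ1=-0.0025272, φ2=-0.6438799, Δφ=-0.6413526, Δλ=4.4187530 rad; a=sin²(Δφ/2)+cosφ1·cosφ2·sin²(Δλ/2)=0.6149819569; c=2·atan2(√a, √(1-a))=1.802836930; dist=6371·c=11485.874 ≈ 11485.9 km; running total=26496.5 km
Leg 4 bearing: y=sinΔλ·cosφ2=-0.76554068, x=cosφ1·sinφ2-sinφ1·cosφ2·cosΔλ=-0.60088607; θ=atan2(y, x)=-128.1290° <0 so +360° → 231.8710° ≈ 231.9°
Leg 5: φ1=-0.6438799, φ2=0.6765036, Δφ=1.3203835, Δλ=-3.2080286 rad; a=sin²(Δφ/2)+cosφ1·cosφ2·sin²(Δλ/2)=0.9990460591; c=2·atan2(√a, √(1-a))=3.079810962; dist=6371·c=19621.476 ≈ 19621.5 km; running total=46118.0 km
Leg 5 bearing: y=sinΔλ·cosφ2=0.05176643, x=cosφ1·sinφ2-sinφ1·cosφ2·cosΔλ=0.03365055; θ=atan2(y, x)=56.9743° ≈ 57.0°
Leg 6: φ1=0.6765036, φ2=0.7097224, Δφ=0.0332189, Δλ=-1.1322178 rad; a=sin²(Δφ/2)+cosφ1·cosφ2·sin²(Δλ/2)=0.1704307693; c=2·atan2(√a, √(1-a))=0.851123772; dist=6371·c=5422.510 ≈ 5422.5 km; running total=51540.5 km
Leg 6 bearing: y=sinΔλ·cosφ2=-0.68675140, x=cosφ1·sinφ2-sinφ1·cosφ2·cosΔλ=0.30644575; θ=atan2(y, x)=-65.9524° <0 so +360° → 294.0476° ≈ 294.0°
Leg 7: φ1=0.7097224, φ2=-0.0233857, Δφ=-0.7331081, Δλ=1.9330673 rad; a=sin²(Δφ/2)+cosφ1·cosφ2·sin²(Δλ/2)=0.6419951823; c=2·atan2(√a, √(1-a))=1.858749601; dist=6371·c=11842.094 ≈ 11842.1 km; running total=63382.6 km
Leg 7 bearing: y=sinΔλ·cosφ2=0.93483871, x=cosφ1·sinφ2-sinφ1·cosφ2·cosΔλ=0.21313391; θ=atan2(y, x)=77.1567° ≈ 77.2°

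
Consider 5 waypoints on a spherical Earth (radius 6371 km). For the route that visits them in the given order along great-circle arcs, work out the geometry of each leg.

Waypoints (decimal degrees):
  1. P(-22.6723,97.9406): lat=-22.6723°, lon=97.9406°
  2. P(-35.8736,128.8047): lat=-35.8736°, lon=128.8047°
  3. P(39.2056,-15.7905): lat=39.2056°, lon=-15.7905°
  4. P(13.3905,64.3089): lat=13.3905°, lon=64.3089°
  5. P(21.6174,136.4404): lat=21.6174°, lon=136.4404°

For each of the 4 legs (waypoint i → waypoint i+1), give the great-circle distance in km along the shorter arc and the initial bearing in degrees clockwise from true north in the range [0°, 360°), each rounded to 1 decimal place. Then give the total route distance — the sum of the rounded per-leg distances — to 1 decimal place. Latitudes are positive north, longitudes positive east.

Leg 1: φ1=-0.3957063, φ2=-0.6261124, Δφ=-0.2304062, Δλ=0.5386802 rad; a=sin²(Δφ/2)+cosφ1·cosφ2·sin²(Δλ/2)=0.0661549559; c=2·atan2(√a, √(1-a))=0.520259745; dist=6371·c=3314.575 ≈ 3314.6 km; running total=3314.6 km
Leg 1 bearing: y=sinΔλ·cosφ2=0.41569277, x=cosφ1·sinφ2-sinφ1·cosφ2·cosΔλ=-0.27260491; θ=atan2(y, x)=123.2562° ≈ 123.3°
Leg 2: φ1=-0.6261124, φ2=0.6842668, Δφ=1.3103792, Δλ=-2.5236623 rad; a=sin²(Δφ/2)+cosφ1·cosφ2·sin²(Δλ/2)=0.9410992088; c=2·atan2(√a, √(1-a))=2.651307066; dist=6371·c=16891.477 ≈ 16891.5 km; running total=20206.1 km
Leg 2 bearing: y=sinΔλ·cosφ2=-0.44892788, x=cosφ1·sinφ2-sinφ1·cosφ2·cosΔλ=0.14209050; θ=atan2(y, x)=-72.4369° <0 so +360° → 287.5631° ≈ 287.6°
Leg 3: φ1=0.6842668, φ2=0.2337083, Δφ=-0.4505585, Δλ=1.3979983 rad; a=sin²(Δφ/2)+cosφ1·cosφ2·sin²(Δλ/2)=0.3620010435; c=2·atan2(√a, √(1-a))=1.291168539; dist=6371·c=8226.035 ≈ 8226.0 km; running total=28432.1 km
Leg 3 bearing: y=sinΔλ·cosφ2=0.95832668, x=cosφ1·sinφ2-sinφ1·cosφ2·cosΔλ=0.07372333; θ=atan2(y, x)=85.6009° ≈ 85.6°
Leg 4: φ1=0.2337083, φ2=0.3772948, Δφ=0.1435865, Δλ=1.2589322 rad; a=sin²(Δφ/2)+cosφ1·cosφ2·sin²(Δλ/2)=0.3185922548; c=2·atan2(√a, √(1-a))=1.199508841; dist=6371·c=7642.071 ≈ 7642.1 km; running total=36074.2 km
Leg 4 bearing: y=sinΔλ·cosφ2=0.88482064, x=cosφ1·sinφ2-sinφ1·cosφ2·cosΔλ=0.29233091; θ=atan2(y, x)=71.7173° ≈ 71.7°

Leg 1: dist=3314.6 km, bearing=123.3°
Leg 2: dist=16891.5 km, bearing=287.6°
Leg 3: dist=8226.0 km, bearing=85.6°
Leg 4: dist=7642.1 km, bearing=71.7°
Total: 36074.2 km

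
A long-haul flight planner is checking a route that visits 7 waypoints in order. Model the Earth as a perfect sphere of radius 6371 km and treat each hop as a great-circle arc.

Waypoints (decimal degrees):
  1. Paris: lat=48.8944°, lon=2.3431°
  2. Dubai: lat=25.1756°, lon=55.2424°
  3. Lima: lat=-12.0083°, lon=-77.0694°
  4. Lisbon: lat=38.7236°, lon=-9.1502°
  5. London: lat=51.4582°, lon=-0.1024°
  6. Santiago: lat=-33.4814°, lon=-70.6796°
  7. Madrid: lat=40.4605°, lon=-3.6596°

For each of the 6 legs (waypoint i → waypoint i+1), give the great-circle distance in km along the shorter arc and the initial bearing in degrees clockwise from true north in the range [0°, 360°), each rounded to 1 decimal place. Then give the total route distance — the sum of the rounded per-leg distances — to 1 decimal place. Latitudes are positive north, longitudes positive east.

Leg 1: φ1=0.8533683, φ2=0.4393971, Δφ=-0.4139712, Δλ=0.9232670 rad; a=sin²(Δφ/2)+cosφ1·cosφ2·sin²(Δλ/2)=0.1602767423; c=2·atan2(√a, √(1-a))=0.823788305; dist=6371·c=5248.355 ≈ 5248.4 km; running total=5248.4 km
Leg 1 bearing: y=sinΔλ·cosφ2=0.72181340, x=cosφ1·sinφ2-sinφ1·cosφ2·cosΔλ=-0.13167326; θ=atan2(y, x)=100.3382° ≈ 100.3°
Leg 2: φ1=0.4393971, φ2=-0.2095844, Δφ=-0.6489815, Δλ=-2.3092765 rad; a=sin²(Δφ/2)+cosφ1·cosφ2·sin²(Δλ/2)=0.8421965635; c=2·atan2(√a, √(1-a))=2.324567356; dist=6371·c=14809.819 ≈ 14809.8 km; running total=20058.2 km
Leg 2 bearing: y=sinΔλ·cosφ2=-0.72331051, x=cosφ1·sinφ2-sinφ1·cosφ2·cosΔλ=0.09180390; θ=atan2(y, x)=-82.7666° <0 so +360° → 277.2334° ≈ 277.2°
Leg 3: φ1=-0.2095844, φ2=0.6758543, Δφ=0.8854387, Δλ=1.1854137 rad; a=sin²(Δφ/2)+cosφ1·cosφ2·sin²(Δλ/2)=0.4216453429; c=2·atan2(√a, √(1-a))=1.413438413; dist=6371·c=9005.016 ≈ 9005.0 km; running total=29063.2 km
Leg 3 bearing: y=sinΔλ·cosφ2=0.72295076, x=cosφ1·sinφ2-sinφ1·cosφ2·cosΔλ=0.67289255; θ=atan2(y, x)=47.0539° ≈ 47.1°
Leg 4: φ1=0.6758543, φ2=0.8981150, Δφ=0.2222607, Δλ=0.1579139 rad; a=sin²(Δφ/2)+cosφ1·cosφ2·sin²(Δλ/2)=0.0153234391; c=2·atan2(√a, √(1-a))=0.248212444; dist=6371·c=1581.361 ≈ 1581.4 km; running total=30644.6 km
Leg 4 bearing: y=sinΔλ·cosφ2=0.09798542, x=cosφ1·sinφ2-sinφ1·cosφ2·cosΔλ=0.22528511; θ=atan2(y, x)=23.5061° ≈ 23.5°
Leg 5: φ1=0.8981150, φ2=-0.5843607, Δφ=-1.4824757, Δλ=-1.2318045 rad; a=sin²(Δφ/2)+cosφ1·cosφ2·sin²(Δλ/2)=0.6293353753; c=2·atan2(√a, √(1-a))=1.832442192; dist=6371·c=11674.489 ≈ 11674.5 km; running total=42319.1 km
Leg 5 bearing: y=sinΔλ·cosφ2=-0.78659866, x=cosφ1·sinφ2-sinφ1·cosφ2·cosΔλ=-0.56067103; θ=atan2(y, x)=-125.4805° <0 so +360° → 234.5195° ≈ 234.5°
Leg 6: φ1=-0.5843607, φ2=0.7061689, Δφ=1.2905296, Δλ=1.1697197 rad; a=sin²(Δφ/2)+cosφ1·cosφ2·sin²(Δλ/2)=0.5551173725; c=2·atan2(√a, √(1-a))=1.681255558; dist=6371·c=10711.279 ≈ 10711.3 km; running total=53030.4 km
Leg 6 bearing: y=sinΔλ·cosφ2=0.70047309, x=cosφ1·sinφ2-sinφ1·cosφ2·cosΔλ=0.70511400; θ=atan2(y, x)=44.8108° ≈ 44.8°

Leg 1: dist=5248.4 km, bearing=100.3°
Leg 2: dist=14809.8 km, bearing=277.2°
Leg 3: dist=9005.0 km, bearing=47.1°
Leg 4: dist=1581.4 km, bearing=23.5°
Leg 5: dist=11674.5 km, bearing=234.5°
Leg 6: dist=10711.3 km, bearing=44.8°
Total: 53030.4 km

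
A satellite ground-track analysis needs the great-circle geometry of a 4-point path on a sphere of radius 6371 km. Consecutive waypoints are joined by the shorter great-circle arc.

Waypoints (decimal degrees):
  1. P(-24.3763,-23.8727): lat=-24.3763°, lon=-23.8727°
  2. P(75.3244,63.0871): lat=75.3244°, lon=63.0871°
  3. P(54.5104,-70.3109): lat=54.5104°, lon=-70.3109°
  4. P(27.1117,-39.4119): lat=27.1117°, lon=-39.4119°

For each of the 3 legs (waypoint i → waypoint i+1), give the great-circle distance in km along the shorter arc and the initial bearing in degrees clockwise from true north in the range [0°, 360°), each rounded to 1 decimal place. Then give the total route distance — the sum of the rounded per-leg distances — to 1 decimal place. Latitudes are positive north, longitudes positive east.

Leg 1: φ1=-0.4254467, φ2=1.3146588, Δφ=1.7401055, Δλ=1.5177348 rad; a=sin²(Δφ/2)+cosφ1·cosφ2·sin²(Δλ/2)=0.6935119797; c=2·atan2(√a, √(1-a))=1.968198159; dist=6371·c=12539.390 ≈ 12539.4 km; running total=12539.4 km
Leg 1 bearing: y=sinΔλ·cosφ2=0.25298943, x=cosφ1·sinφ2-sinφ1·cosφ2·cosΔλ=0.88668416; θ=atan2(y, x)=15.9246° ≈ 15.9°
Leg 2: φ1=1.3146588, φ2=0.9513860, Δφ=-0.3632728, Δλ=-2.3282343 rad; a=sin²(Δφ/2)+cosφ1·cosφ2·sin²(Δλ/2)=0.1566982335; c=2·atan2(√a, √(1-a))=0.813989331; dist=6371·c=5185.926 ≈ 5185.9 km; running total=17725.3 km
Leg 2 bearing: y=sinΔλ·cosφ2=-0.42183061, x=cosφ1·sinφ2-sinφ1·cosφ2·cosΔλ=0.59214401; θ=atan2(y, x)=-35.4653° <0 so +360° → 324.5347° ≈ 324.5°
Leg 3: φ1=0.9513860, φ2=0.4731884, Δφ=-0.4781975, Δλ=0.5392893 rad; a=sin²(Δφ/2)+cosφ1·cosφ2·sin²(Δλ/2)=0.0927582183; c=2·atan2(√a, √(1-a))=0.618957810; dist=6371·c=3943.380 ≈ 3943.4 km; running total=21668.7 km
Leg 3 bearing: y=sinΔλ·cosφ2=0.45709989, x=cosφ1·sinφ2-sinφ1·cosφ2·cosΔλ=-0.35731809; θ=atan2(y, x)=128.0150° ≈ 128.0°

Leg 1: dist=12539.4 km, bearing=15.9°
Leg 2: dist=5185.9 km, bearing=324.5°
Leg 3: dist=3943.4 km, bearing=128.0°
Total: 21668.7 km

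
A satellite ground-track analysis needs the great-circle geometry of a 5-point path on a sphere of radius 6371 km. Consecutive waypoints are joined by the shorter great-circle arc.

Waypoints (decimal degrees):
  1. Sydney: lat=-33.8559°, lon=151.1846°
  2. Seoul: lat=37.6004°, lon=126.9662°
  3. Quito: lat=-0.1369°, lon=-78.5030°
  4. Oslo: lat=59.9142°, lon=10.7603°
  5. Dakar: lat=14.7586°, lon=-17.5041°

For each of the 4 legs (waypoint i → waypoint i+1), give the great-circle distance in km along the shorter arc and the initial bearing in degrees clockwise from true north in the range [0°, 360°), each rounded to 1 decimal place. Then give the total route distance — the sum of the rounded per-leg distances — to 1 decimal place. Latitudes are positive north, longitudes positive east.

Leg 1: dist=8331.0 km, bearing=340.3°
Leg 2: dist=15098.8 km, bearing=38.1°
Leg 3: dist=9979.7 km, bearing=30.1°
Leg 4: dist=5521.4 km, bearing=216.9°
Total: 38930.9 km

Leg 1: φ1=-0.5908969, φ2=0.6562508, Δφ=1.2471477, Δλ=-0.4226908 rad; a=sin²(Δφ/2)+cosφ1·cosφ2·sin²(Δλ/2)=0.3699395252; c=2·atan2(√a, √(1-a))=1.307648864; dist=6371·c=8331.031 ≈ 8331.0 km; running total=8331.0 km
Leg 1 bearing: y=sinΔλ·cosφ2=-0.32500809, x=cosφ1·sinφ2-sinφ1·cosφ2·cosΔλ=0.90923420; θ=atan2(y, x)=-19.6696° <0 so +360° → 340.3304° ≈ 340.3°
Leg 2: φ1=0.6562508, φ2=-0.0023894, Δφ=-0.6586401, Δλ=-3.5861141 rad; a=sin²(Δφ/2)+cosφ1·cosφ2·sin²(Δλ/2)=0.8583721022; c=2·atan2(√a, √(1-a))=2.369918468; dist=6371·c=15098.751 ≈ 15098.8 km; running total=23429.8 km
Leg 2 bearing: y=sinΔλ·cosφ2=0.43002461, x=cosφ1·sinφ2-sinφ1·cosφ2·cosΔλ=0.54895954; θ=atan2(y, x)=38.0732° ≈ 38.1°
Leg 3: φ1=-0.0023894, φ2=1.0457001, Δφ=1.0480894, Δλ=1.5579385 rad; a=sin²(Δφ/2)+cosφ1·cosφ2·sin²(Δλ/2)=0.4978110287; c=2·atan2(√a, √(1-a))=1.566418370; dist=6371·c=9979.651 ≈ 9979.7 km; running total=33409.5 km
Leg 3 bearing: y=sinΔλ·cosφ2=0.50125487, x=cosφ1·sinφ2-sinφ1·cosφ2·cosΔλ=0.86528862; θ=atan2(y, x)=30.0834° ≈ 30.1°
Leg 4: φ1=1.0457001, φ2=0.2575862, Δφ=-0.7881139, Δλ=-0.4933068 rad; a=sin²(Δφ/2)+cosφ1·cosφ2·sin²(Δλ/2)=0.1763064557; c=2·atan2(√a, √(1-a))=0.866645195; dist=6371·c=5521.397 ≈ 5521.4 km; running total=38930.9 km
Leg 4 bearing: y=sinΔλ·cosφ2=-0.45791784, x=cosφ1·sinφ2-sinφ1·cosφ2·cosΔλ=-0.60926284; θ=atan2(y, x)=-143.0717° <0 so +360° → 216.9283° ≈ 216.9°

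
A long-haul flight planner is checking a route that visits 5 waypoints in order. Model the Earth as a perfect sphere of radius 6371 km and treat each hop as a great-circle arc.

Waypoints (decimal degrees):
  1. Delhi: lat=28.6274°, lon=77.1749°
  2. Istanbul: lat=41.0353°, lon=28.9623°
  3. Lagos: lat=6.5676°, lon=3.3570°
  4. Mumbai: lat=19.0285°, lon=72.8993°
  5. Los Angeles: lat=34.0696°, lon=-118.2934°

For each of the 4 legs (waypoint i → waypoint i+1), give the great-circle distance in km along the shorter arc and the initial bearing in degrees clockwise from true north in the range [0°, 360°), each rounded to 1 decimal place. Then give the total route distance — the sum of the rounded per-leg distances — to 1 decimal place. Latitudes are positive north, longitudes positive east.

Leg 1: dist=4548.9 km, bearing=300.8°
Leg 2: dist=4596.3 km, bearing=220.5°
Leg 3: dist=7623.4 km, bearing=72.1°
Leg 4: dist=13993.0 km, bearing=11.4°
Total: 30761.6 km

Leg 1: φ1=0.4996424, φ2=0.7162011, Δφ=0.2165587, Δλ=-0.8414686 rad; a=sin²(Δφ/2)+cosφ1·cosφ2·sin²(Δλ/2)=0.1221264393; c=2·atan2(√a, √(1-a))=0.714002076; dist=6371·c=4548.907 ≈ 4548.9 km; running total=4548.9 km
Leg 1 bearing: y=sinΔλ·cosφ2=-0.56242700, x=cosφ1·sinφ2-sinφ1·cosφ2·cosΔλ=0.33544322; θ=atan2(y, x)=-59.1873° <0 so +360° → 300.8127° ≈ 300.8°
Leg 2: φ1=0.7162011, φ2=0.1146262, Δφ=-0.6015749, Δλ=-0.4468968 rad; a=sin²(Δφ/2)+cosφ1·cosφ2·sin²(Δλ/2)=0.1245734476; c=2·atan2(√a, √(1-a))=0.721443530; dist=6371·c=4596.317 ≈ 4596.3 km; running total=9145.2 km
Leg 2 bearing: y=sinΔλ·cosφ2=-0.42933310, x=cosφ1·sinφ2-sinφ1·cosφ2·cosΔλ=-0.50188913; θ=atan2(y, x)=-139.4552° <0 so +360° → 220.5448° ≈ 220.5°
Leg 3: φ1=0.1146262, φ2=0.3321100, Δφ=0.2174837, Δλ=1.2137421 rad; a=sin²(Δφ/2)+cosφ1·cosφ2·sin²(Δλ/2)=0.3172302742; c=2·atan2(√a, √(1-a))=1.196584030; dist=6371·c=7623.437 ≈ 7623.4 km; running total=16768.6 km
Leg 3 bearing: y=sinΔλ·cosφ2=0.88573334, x=cosφ1·sinφ2-sinφ1·cosφ2·cosΔλ=0.28610726; θ=atan2(y, x)=72.0986° ≈ 72.1°
Leg 4: φ1=0.3321100, φ2=0.5946267, Δφ=0.2625167, Δλ=-3.3369421 rad; a=sin²(Δφ/2)+cosφ1·cosφ2·sin²(Δλ/2)=0.7927761129; c=2·atan2(√a, √(1-a))=2.196357444; dist=6371·c=13992.993 ≈ 13993.0 km; running total=30761.6 km
Leg 4 bearing: y=sinΔλ·cosφ2=0.16079199, x=cosφ1·sinφ2-sinφ1·cosφ2·cosΔλ=0.79452786; θ=atan2(y, x)=11.4407° ≈ 11.4°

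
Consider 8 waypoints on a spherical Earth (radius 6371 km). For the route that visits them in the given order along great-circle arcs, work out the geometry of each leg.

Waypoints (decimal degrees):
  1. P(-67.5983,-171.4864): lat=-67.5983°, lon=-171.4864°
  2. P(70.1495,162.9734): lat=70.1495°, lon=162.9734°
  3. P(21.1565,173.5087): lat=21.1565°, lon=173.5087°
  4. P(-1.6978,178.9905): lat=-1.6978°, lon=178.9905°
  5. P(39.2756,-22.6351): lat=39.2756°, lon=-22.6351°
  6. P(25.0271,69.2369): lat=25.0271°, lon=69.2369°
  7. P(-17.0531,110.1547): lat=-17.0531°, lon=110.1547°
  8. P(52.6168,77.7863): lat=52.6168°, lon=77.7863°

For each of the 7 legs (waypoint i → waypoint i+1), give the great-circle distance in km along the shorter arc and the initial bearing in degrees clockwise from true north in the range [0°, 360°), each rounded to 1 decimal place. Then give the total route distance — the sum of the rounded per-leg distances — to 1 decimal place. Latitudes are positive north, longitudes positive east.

Leg 1: dist=15437.9 km, bearing=347.1°
Leg 2: dist=5492.7 km, bearing=167.0°
Leg 3: dist=2610.3 km, bearing=166.1°
Leg 4: dist=15296.7 km, bearing=25.0°
Leg 5: dist=8431.3 km, bearing=69.1°
Leg 6: dist=6444.7 km, bearing=132.4°
Leg 7: dist=8350.0 km, bearing=340.3°
Total: 62063.6 km

Leg 1: φ1=-1.1798129, φ2=1.2243397, Δφ=2.4041526, Δλ=5.8374247 rad; a=sin²(Δφ/2)+cosφ1·cosφ2·sin²(Δλ/2)=0.8764188484; c=2·atan2(√a, √(1-a))=2.423159099; dist=6371·c=15437.947 ≈ 15437.9 km; running total=15437.9 km
Leg 1 bearing: y=sinΔλ·cosφ2=-0.14640240, x=cosφ1·sinφ2-sinφ1·cosφ2·cosΔλ=0.64171780; θ=atan2(y, x)=-12.8516° <0 so +360° → 347.1484° ≈ 347.1°
Leg 2: φ1=1.2243397, φ2=0.3692506, Δφ=-0.8550892, Δλ=0.1838757 rad; a=sin²(Δφ/2)+cosφ1·cosφ2·sin²(Δλ/2)=0.1745936072; c=2·atan2(√a, √(1-a))=0.862141853; dist=6371·c=5492.706 ≈ 5492.7 km; running total=20930.6 km
Leg 2 bearing: y=sinΔλ·cosφ2=0.17051742, x=cosφ1·sinφ2-sinφ1·cosφ2·cosΔλ=-0.73984223; θ=atan2(y, x)=167.0212° ≈ 167.0°
Leg 3: φ1=0.3692506, φ2=-0.0296322, Δφ=-0.3988828, Δλ=0.0956755 rad; a=sin²(Δφ/2)+cosφ1·cosφ2·sin²(Δλ/2)=0.0413838970; c=2·atan2(√a, √(1-a))=0.409720480; dist=6371·c=2610.329 ≈ 2610.3 km; running total=23540.9 km
Leg 3 bearing: y=sinΔλ·cosφ2=0.09548762, x=cosφ1·sinφ2-sinφ1·cosφ2·cosΔλ=-0.38673918; θ=atan2(y, x)=166.1308° ≈ 166.1°
Leg 4: φ1=-0.0296322, φ2=0.6854885, Δφ=0.7151207, Δλ=-3.5190306 rad; a=sin²(Δφ/2)+cosφ1·cosφ2·sin²(Δλ/2)=0.8690309002; c=2·atan2(√a, √(1-a))=2.400989611; dist=6371·c=15296.705 ≈ 15296.7 km; running total=38837.6 km
Leg 4 bearing: y=sinΔλ·cosφ2=0.28529041, x=cosφ1·sinφ2-sinφ1·cosφ2·cosΔλ=0.61145250; θ=atan2(y, x)=25.0127° ≈ 25.0°
Leg 5: φ1=0.6854885, φ2=0.4368053, Δφ=-0.2486832, Δλ=1.6034689 rad; a=sin²(Δφ/2)+cosφ1·cosφ2·sin²(Δλ/2)=0.3775514874; c=2·atan2(√a, √(1-a))=1.323382845; dist=6371·c=8431.272 ≈ 8431.3 km; running total=47268.9 km
Leg 5 bearing: y=sinΔλ·cosφ2=0.90562420, x=cosφ1·sinφ2-sinφ1·cosφ2·cosΔλ=0.34622283; θ=atan2(y, x)=69.0780° ≈ 69.1°
Leg 6: φ1=0.4368053, φ2=-0.2976327, Δφ=-0.7344380, Δλ=0.7141503 rad; a=sin²(Δφ/2)+cosφ1·cosφ2·sin²(Δλ/2)=0.2347327011; c=2·atan2(√a, √(1-a))=1.011565213; dist=6371·c=6444.682 ≈ 6444.7 km; running total=53713.6 km
Leg 6 bearing: y=sinΔλ·cosφ2=0.62617854, x=cosφ1·sinφ2-sinφ1·cosφ2·cosΔλ=-0.57134357; θ=atan2(y, x)=132.3782° ≈ 132.4°
Leg 7: φ1=-0.2976327, φ2=0.9183364, Δφ=1.2159691, Δλ=-0.5649352 rad; a=sin²(Δφ/2)+cosφ1·cosφ2·sin²(Δλ/2)=0.3713799499; c=2·atan2(√a, √(1-a))=1.310631226; dist=6371·c=8350.032 ≈ 8350.0 km; running total=62063.6 km
Leg 7 bearing: y=sinΔλ·cosφ2=-0.32504065, x=cosφ1·sinφ2-sinφ1·cosφ2·cosΔλ=0.91004182; θ=atan2(y, x)=-19.6553° <0 so +360° → 340.3447° ≈ 340.3°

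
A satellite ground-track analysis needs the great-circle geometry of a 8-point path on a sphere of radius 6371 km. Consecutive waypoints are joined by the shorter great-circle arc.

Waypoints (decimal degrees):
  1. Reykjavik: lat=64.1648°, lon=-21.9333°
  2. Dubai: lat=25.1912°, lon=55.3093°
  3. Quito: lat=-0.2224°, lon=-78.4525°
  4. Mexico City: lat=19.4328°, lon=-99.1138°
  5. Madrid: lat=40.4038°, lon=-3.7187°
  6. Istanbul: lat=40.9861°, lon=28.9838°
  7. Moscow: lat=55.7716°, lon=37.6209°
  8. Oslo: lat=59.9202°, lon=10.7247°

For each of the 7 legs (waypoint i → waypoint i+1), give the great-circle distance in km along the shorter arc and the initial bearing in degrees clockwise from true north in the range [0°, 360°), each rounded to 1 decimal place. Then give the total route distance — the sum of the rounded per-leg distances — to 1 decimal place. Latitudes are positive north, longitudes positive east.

Leg 1: φ1=1.1198870, φ2=0.4396694, Δφ=-0.6802176, Δλ=1.3481377 rad; a=sin²(Δφ/2)+cosφ1·cosφ2·sin²(Δλ/2)=0.2649114550; c=2·atan2(√a, √(1-a))=1.081304907; dist=6371·c=6888.994 ≈ 6889.0 km; running total=6889.0 km
Leg 1 bearing: y=sinΔλ·cosφ2=0.88255409, x=cosφ1·sinφ2-sinφ1·cosφ2·cosΔλ=0.00563778; θ=atan2(y, x)=89.6340° ≈ 89.6°
Leg 2: φ1=0.4396694, φ2=-0.0038816, Δφ=-0.4435510, Δλ=-2.3345838 rad; a=sin²(Δφ/2)+cosφ1·cosφ2·sin²(Δλ/2)=0.8137634966; c=2·atan2(√a, √(1-a))=2.249169213; dist=6371·c=14329.457 ≈ 14329.5 km; running total=21218.5 km
Leg 2 bearing: y=sinΔλ·cosφ2=-0.72221609, x=cosφ1·sinφ2-sinφ1·cosφ2·cosΔλ=0.29088450; θ=atan2(y, x)=-68.0621° <0 so +360° → 291.9379° ≈ 291.9°
Leg 3: φ1=-0.0038816, φ2=0.3391663, Δφ=0.3430480, Δλ=-0.3606077 rad; a=sin²(Δφ/2)+cosφ1·cosφ2·sin²(Δλ/2)=0.0594595633; c=2·atan2(√a, √(1-a))=0.492653658; dist=6371·c=3138.696 ≈ 3138.7 km; running total=24357.2 km
Leg 3 bearing: y=sinΔλ·cosφ2=-0.33274229, x=cosφ1·sinφ2-sinφ1·cosφ2·cosΔλ=0.33612358; θ=atan2(y, x)=-44.7104° <0 so +360° → 315.2896° ≈ 315.3°
Leg 4: φ1=0.3391663, φ2=0.7051793, Δφ=0.3660130, Δλ=1.6649586 rad; a=sin²(Δφ/2)+cosφ1·cosφ2·sin²(Δλ/2)=0.4259362269; c=2·atan2(√a, √(1-a))=1.422121664; dist=6371·c=9060.337 ≈ 9060.3 km; running total=33417.5 km
Leg 4 bearing: y=sinΔλ·cosφ2=0.75812190, x=cosφ1·sinφ2-sinφ1·cosφ2·cosΔλ=0.63506646; θ=atan2(y, x)=50.0476° ≈ 50.0°
Leg 5: φ1=0.7051793, φ2=0.7153424, Δφ=0.0101631, Δλ=0.5707663 rad; a=sin²(Δφ/2)+cosφ1·cosφ2·sin²(Δλ/2)=0.0455846961; c=2·atan2(√a, √(1-a))=0.430324067; dist=6371·c=2741.595 ≈ 2741.6 km; running total=36159.1 km
Leg 5 bearing: y=sinΔλ·cosφ2=0.40783824, x=cosφ1·sinφ2-sinφ1·cosφ2·cosΔλ=0.08772058; θ=atan2(y, x)=77.8614° ≈ 77.9°
Leg 6: φ1=0.7153424, φ2=0.9733980, Δφ=0.2580557, Δλ=0.1507458 rad; a=sin²(Δφ/2)+cosφ1·cosφ2·sin²(Δλ/2)=0.0189636672; c=2·atan2(√a, √(1-a))=0.276295264; dist=6371·c=1760.277 ≈ 1760.3 km; running total=37919.4 km
Leg 6 bearing: y=sinΔλ·cosφ2=0.08447274, x=cosφ1·sinφ2-sinφ1·cosφ2·cosΔλ=0.25938493; θ=atan2(y, x)=18.0386° ≈ 18.0°
Leg 7: φ1=0.9733980, φ2=1.0458048, Δφ=0.0724067, Δλ=-0.4694272 rad; a=sin²(Δφ/2)+cosφ1·cosφ2·sin²(Δλ/2)=0.0165583630; c=2·atan2(√a, √(1-a))=0.258074190; dist=6371·c=1644.191 ≈ 1644.2 km; running total=39563.6 km
Leg 7 bearing: y=sinΔλ·cosφ2=-0.22673321, x=cosφ1·sinφ2-sinφ1·cosφ2·cosΔλ=0.11716991; θ=atan2(y, x)=-62.6712° <0 so +360° → 297.3288° ≈ 297.3°

Leg 1: dist=6889.0 km, bearing=89.6°
Leg 2: dist=14329.5 km, bearing=291.9°
Leg 3: dist=3138.7 km, bearing=315.3°
Leg 4: dist=9060.3 km, bearing=50.0°
Leg 5: dist=2741.6 km, bearing=77.9°
Leg 6: dist=1760.3 km, bearing=18.0°
Leg 7: dist=1644.2 km, bearing=297.3°
Total: 39563.6 km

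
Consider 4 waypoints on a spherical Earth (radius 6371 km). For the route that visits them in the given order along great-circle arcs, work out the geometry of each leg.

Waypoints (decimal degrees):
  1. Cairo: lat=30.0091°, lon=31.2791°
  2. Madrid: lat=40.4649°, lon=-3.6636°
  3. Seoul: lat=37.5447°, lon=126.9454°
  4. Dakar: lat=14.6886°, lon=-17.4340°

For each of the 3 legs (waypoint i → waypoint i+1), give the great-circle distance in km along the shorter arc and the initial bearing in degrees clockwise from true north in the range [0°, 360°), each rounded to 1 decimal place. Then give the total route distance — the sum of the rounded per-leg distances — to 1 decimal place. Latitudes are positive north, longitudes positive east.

Leg 1: dist=3353.6 km, bearing=299.9°
Leg 2: dist=9989.4 km, bearing=37.0°
Leg 3: dist=13117.2 km, bearing=320.4°
Total: 26460.2 km

Leg 1: φ1=0.5237576, φ2=0.7062457, Δφ=0.1824881, Δλ=-0.6098652 rad; a=sin²(Δφ/2)+cosφ1·cosφ2·sin²(Δλ/2)=0.0676862448; c=2·atan2(√a, √(1-a))=0.526387829; dist=6371·c=3353.617 ≈ 3353.6 km; running total=3353.6 km
Leg 1 bearing: y=sinΔλ·cosφ2=-0.43575559, x=cosφ1·sinφ2-sinφ1·cosφ2·cosΔλ=0.25007266; θ=atan2(y, x)=-60.1492° <0 so +360° → 299.8508° ≈ 299.9°
Leg 2: φ1=0.7062457, φ2=0.6552786, Δφ=-0.0509671, Δλ=2.2795571 rad; a=sin²(Δφ/2)+cosφ1·cosφ2·sin²(Δλ/2)=0.4985790721; c=2·atan2(√a, √(1-a))=1.567954467; dist=6371·c=9989.438 ≈ 9989.4 km; running total=13343.0 km
Leg 2 bearing: y=sinΔλ·cosφ2=0.60192858, x=cosφ1·sinφ2-sinφ1·cosφ2·cosΔλ=0.79854487; θ=atan2(y, x)=37.0083° ≈ 37.0°
Leg 3: φ1=0.6552786, φ2=0.2563644, Δφ=-0.3989142, Δλ=-2.5198959 rad; a=sin²(Δφ/2)+cosφ1·cosφ2·sin²(Δλ/2)=0.7344709429; c=2·atan2(√a, √(1-a))=2.058888717; dist=6371·c=13117.180 ≈ 13117.2 km; running total=26460.2 km
Leg 3 bearing: y=sinΔλ·cosφ2=-0.56338091, x=cosφ1·sinφ2-sinφ1·cosφ2·cosΔλ=0.68021722; θ=atan2(y, x)=-39.6328° <0 so +360° → 320.3672° ≈ 320.4°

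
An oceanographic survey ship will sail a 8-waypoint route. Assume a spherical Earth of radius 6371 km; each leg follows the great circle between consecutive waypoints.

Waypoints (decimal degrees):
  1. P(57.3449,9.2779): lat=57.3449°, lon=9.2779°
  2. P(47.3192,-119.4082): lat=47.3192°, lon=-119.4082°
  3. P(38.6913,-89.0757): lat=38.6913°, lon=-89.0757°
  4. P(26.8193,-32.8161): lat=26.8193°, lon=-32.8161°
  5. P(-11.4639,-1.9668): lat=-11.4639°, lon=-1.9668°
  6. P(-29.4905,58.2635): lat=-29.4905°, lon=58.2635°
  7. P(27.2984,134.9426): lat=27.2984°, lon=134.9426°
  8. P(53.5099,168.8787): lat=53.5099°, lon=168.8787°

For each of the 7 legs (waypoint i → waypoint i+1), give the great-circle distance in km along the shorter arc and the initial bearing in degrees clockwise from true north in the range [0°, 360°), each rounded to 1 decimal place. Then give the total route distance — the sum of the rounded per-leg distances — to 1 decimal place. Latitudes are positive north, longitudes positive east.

Leg 1: dist=7453.0 km, bearing=324.9°
Leg 2: dist=2626.0 km, bearing=100.3°
Leg 3: dist=5339.0 km, bearing=86.7°
Leg 4: dist=5404.9 km, bearing=137.9°
Leg 5: dist=6513.1 km, bearing=117.7°
Leg 6: dist=10310.6 km, bearing=60.0°
Leg 7: dist=4023.2 km, bearing=34.2°
Total: 41669.8 km

Leg 1: φ1=1.0008573, φ2=0.8258758, Δφ=-0.1749815, Δλ=-2.2459961 rad; a=sin²(Δφ/2)+cosφ1·cosφ2·sin²(Δλ/2)=0.3048484025; c=2·atan2(√a, √(1-a))=1.169835443; dist=6371·c=7453.022 ≈ 7453.0 km; running total=7453.0 km
Leg 1 bearing: y=sinΔλ·cosφ2=-0.52916701, x=cosφ1·sinφ2-sinφ1·cosφ2·cosΔλ=0.75342265; θ=atan2(y, x)=-35.0823° <0 so +360° → 324.9177° ≈ 324.9°
Leg 2: φ1=0.8258758, φ2=0.6752906, Δφ=-0.1505853, Δλ=0.5294020 rad; a=sin²(Δφ/2)+cosφ1·cosφ2·sin²(Δλ/2)=0.0418746842; c=2·atan2(√a, √(1-a))=0.412177614; dist=6371·c=2625.984 ≈ 2626.0 km; running total=10079.0 km
Leg 2 bearing: y=sinΔλ·cosφ2=0.39417879, x=cosφ1·sinφ2-sinφ1·cosφ2·cosΔλ=-0.07146931; θ=atan2(y, x)=100.2768° ≈ 100.3°
Leg 3: φ1=0.6752906, φ2=0.4680851, Δφ=-0.2072055, Δλ=0.9819153 rad; a=sin²(Δφ/2)+cosφ1·cosφ2·sin²(Δλ/2)=0.1655313175; c=2·atan2(√a, √(1-a))=0.838018042; dist=6371·c=5339.013 ≈ 5339.0 km; running total=15418.0 km
Leg 3 bearing: y=sinΔλ·cosφ2=0.74211472, x=cosφ1·sinφ2-sinφ1·cosφ2·cosΔλ=0.04229111; θ=atan2(y, x)=86.7384° ≈ 86.7°
Leg 4: φ1=0.4680851, φ2=-0.2000828, Δφ=-0.6681679, Δλ=0.5384219 rad; a=sin²(Δφ/2)+cosφ1·cosφ2·sin²(Δλ/2)=0.1693927299; c=2·atan2(√a, √(1-a))=0.848359757; dist=6371·c=5404.900 ≈ 5404.9 km; running total=20822.9 km
Leg 4 bearing: y=sinΔλ·cosφ2=0.50255183, x=cosφ1·sinφ2-sinφ1·cosφ2·cosΔλ=-0.55698922; θ=atan2(y, x)=137.9412° ≈ 137.9°
Leg 5: φ1=-0.2000828, φ2=-0.5147063, Δφ=-0.3146235, Δλ=1.0512170 rad; a=sin²(Δφ/2)+cosφ1·cosφ2·sin²(Δλ/2)=0.2392980624; c=2·atan2(√a, √(1-a))=1.022300990; dist=6371·c=6513.080 ≈ 6513.1 km; running total=27336.0 km
Leg 5 bearing: y=sinΔλ·cosφ2=0.75556411, x=cosφ1·sinφ2-sinφ1·cosφ2·cosΔλ=-0.39656132; θ=atan2(y, x)=117.6929° ≈ 117.7°
Leg 6: φ1=-0.5147063, φ2=0.4764470, Δφ=0.9911533, Δλ=1.3383028 rad; a=sin²(Δφ/2)+cosφ1·cosφ2·sin²(Δλ/2)=0.5237770706; c=2·atan2(√a, √(1-a))=1.618368409; dist=6371·c=10310.625 ≈ 10310.6 km; running total=37646.6 km
Leg 6 bearing: y=sinΔλ·cosφ2=0.86472135, x=cosφ1·sinφ2-sinφ1·cosφ2·cosΔλ=0.49999559; θ=atan2(y, x)=59.9628° ≈ 60.0°
Leg 7: φ1=0.4764470, φ2=0.9339239, Δφ=0.4574770, Δλ=0.5922967 rad; a=sin²(Δφ/2)+cosφ1·cosφ2·sin²(Δλ/2)=0.0964233697; c=2·atan2(√a, √(1-a))=0.631482420; dist=6371·c=4023.174 ≈ 4023.2 km; running total=41669.8 km
Leg 7 bearing: y=sinΔλ·cosφ2=0.33199296, x=cosφ1·sinφ2-sinφ1·cosφ2·cosΔλ=0.48814372; θ=atan2(y, x)=34.2201° ≈ 34.2°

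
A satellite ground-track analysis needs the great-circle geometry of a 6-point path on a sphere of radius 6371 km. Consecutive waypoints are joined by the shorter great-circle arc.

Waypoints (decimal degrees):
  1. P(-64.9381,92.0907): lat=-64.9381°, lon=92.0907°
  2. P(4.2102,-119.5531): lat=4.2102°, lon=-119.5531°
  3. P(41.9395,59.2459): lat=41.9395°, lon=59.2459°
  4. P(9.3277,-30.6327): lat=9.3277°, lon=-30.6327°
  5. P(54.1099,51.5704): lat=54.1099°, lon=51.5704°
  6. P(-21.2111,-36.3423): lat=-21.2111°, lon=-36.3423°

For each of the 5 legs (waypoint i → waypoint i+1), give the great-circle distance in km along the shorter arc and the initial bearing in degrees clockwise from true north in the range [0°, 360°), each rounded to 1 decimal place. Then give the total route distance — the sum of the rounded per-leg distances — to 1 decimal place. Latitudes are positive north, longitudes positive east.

Leg 1: dist=12812.3 km, bearing=144.7°
Leg 2: dist=14882.0 km, bearing=1.2°
Leg 3: dist=9306.1 km, bearing=276.9°
Leg 4: dist=8661.0 km, bearing=36.4°
Leg 5: dist=11770.6 km, bearing=255.6°
Total: 57432.0 km

Leg 1: φ1=-1.1333837, φ2=0.0734819, Δφ=1.2068655, Δλ=-3.6938812 rad; a=sin²(Δφ/2)+cosφ1·cosφ2·sin²(Δλ/2)=0.7130749308; c=2·atan2(√a, √(1-a))=2.011028886; dist=6371·c=12812.265 ≈ 12812.3 km; running total=12812.3 km
Leg 1 bearing: y=sinΔλ·cosφ2=0.52322109, x=cosφ1·sinφ2-sinφ1·cosφ2·cosΔλ=-0.73799457; θ=atan2(y, x)=144.6642° ≈ 144.7°
Leg 2: φ1=0.0734819, φ2=0.7319824, Δφ=0.6585005, Δλ=3.1206312 rad; a=sin²(Δφ/2)+cosφ1·cosφ2·sin²(Δλ/2)=0.8463067855; c=2·atan2(√a, √(1-a))=2.335902479; dist=6371·c=14882.035 ≈ 14882.0 km; running total=27694.3 km
Leg 2 bearing: y=sinΔλ·cosφ2=0.01559102, x=cosφ1·sinφ2-sinφ1·cosφ2·cosΔλ=0.72114032; θ=atan2(y, x)=1.2385° ≈ 1.2°
Leg 3: φ1=0.7319824, φ2=0.1627991, Δφ=-0.5691833, Δλ=-1.5686775 rad; a=sin²(Δφ/2)+cosφ1·cosφ2·sin²(Δλ/2)=0.4450593501; c=2·atan2(√a, √(1-a))=1.460692701; dist=6371·c=9306.073 ≈ 9306.1 km; running total=37000.4 km
Leg 3 bearing: y=sinΔλ·cosφ2=-0.98677526, x=cosφ1·sinφ2-sinφ1·cosφ2·cosΔλ=0.11916665; θ=atan2(y, x)=-83.1141° <0 so +360° → 276.8859° ≈ 276.9°
Leg 4: φ1=0.1627991, φ2=0.9443959, Δφ=0.7815968, Δλ=1.4347148 rad; a=sin²(Δφ/2)+cosφ1·cosφ2·sin²(Δλ/2)=0.3951067204; c=2·atan2(√a, √(1-a))=1.359439671; dist=6371·c=8660.990 ≈ 8661.0 km; running total=45661.4 km
Leg 4 bearing: y=sinΔλ·cosφ2=0.58081277, x=cosφ1·sinφ2-sinφ1·cosφ2·cosΔλ=0.78654061; θ=atan2(y, x)=36.4436° ≈ 36.4°
Leg 5: φ1=0.9443959, φ2=-0.3702035, Δφ=-1.3145994, Δλ=-1.5343661 rad; a=sin²(Δφ/2)+cosφ1·cosφ2·sin²(Δλ/2)=0.6366042772; c=2·atan2(√a, √(1-a))=1.847523238; dist=6371·c=11770.571 ≈ 11770.6 km; running total=57432.0 km
Leg 5 bearing: y=sinΔλ·cosφ2=-0.93163517, x=cosφ1·sinφ2-sinφ1·cosφ2·cosΔλ=-0.23961010; θ=atan2(y, x)=-104.4235° <0 so +360° → 255.5765° ≈ 255.6°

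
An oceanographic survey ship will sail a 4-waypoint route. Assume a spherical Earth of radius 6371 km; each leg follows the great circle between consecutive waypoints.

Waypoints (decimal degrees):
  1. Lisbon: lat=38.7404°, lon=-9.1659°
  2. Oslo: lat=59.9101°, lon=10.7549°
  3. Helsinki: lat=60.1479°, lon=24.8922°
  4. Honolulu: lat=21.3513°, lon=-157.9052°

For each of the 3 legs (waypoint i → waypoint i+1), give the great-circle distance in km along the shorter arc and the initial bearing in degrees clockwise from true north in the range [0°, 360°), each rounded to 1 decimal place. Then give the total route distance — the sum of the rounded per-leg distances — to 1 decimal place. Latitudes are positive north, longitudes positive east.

Leg 1: dist=2737.2 km, bearing=24.2°
Leg 2: dist=784.3 km, bearing=82.0°
Leg 3: dist=10949.2 km, bearing=2.6°
Total: 14470.7 km

Leg 1: φ1=0.6761475, φ2=1.0456285, Δφ=0.3694810, Δλ=0.3476835 rad; a=sin²(Δφ/2)+cosφ1·cosφ2·sin²(Δλ/2)=0.0454420032; c=2·atan2(√a, √(1-a))=0.429639449; dist=6371·c=2737.233 ≈ 2737.2 km; running total=2737.2 km
Leg 1 bearing: y=sinΔλ·cosφ2=0.17082321, x=cosφ1·sinφ2-sinφ1·cosφ2·cosΔλ=0.37990465; θ=atan2(y, x)=24.2110° ≈ 24.2°
Leg 2: φ1=1.0456285, φ2=1.0497789, Δφ=0.0041504, Δλ=0.2467424 rad; a=sin²(Δφ/2)+cosφ1·cosφ2·sin²(Δλ/2)=0.0037834535; c=2·atan2(√a, √(1-a))=0.123097273; dist=6371·c=784.253 ≈ 784.3 km; running total=3521.5 km
Leg 2 bearing: y=sinΔλ·cosφ2=0.12157676, x=cosφ1·sinφ2-sinφ1·cosφ2·cosΔλ=0.01719442; θ=atan2(y, x)=81.9501° ≈ 82.0°
Leg 3: φ1=1.0497789, φ2=0.3726505, Δφ=-0.6771284, Δλ=-3.1904165 rad; a=sin²(Δφ/2)+cosφ1·cosφ2·sin²(Δλ/2)=0.5736353869; c=2·atan2(√a, √(1-a))=1.718604716; dist=6371·c=10949.231 ≈ 10949.2 km; running total=14470.7 km
Leg 3 bearing: y=sinΔλ·cosφ2=0.04545478, x=cosφ1·sinφ2-sinφ1·cosφ2·cosΔλ=0.98805120; θ=atan2(y, x)=2.6340° ≈ 2.6°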